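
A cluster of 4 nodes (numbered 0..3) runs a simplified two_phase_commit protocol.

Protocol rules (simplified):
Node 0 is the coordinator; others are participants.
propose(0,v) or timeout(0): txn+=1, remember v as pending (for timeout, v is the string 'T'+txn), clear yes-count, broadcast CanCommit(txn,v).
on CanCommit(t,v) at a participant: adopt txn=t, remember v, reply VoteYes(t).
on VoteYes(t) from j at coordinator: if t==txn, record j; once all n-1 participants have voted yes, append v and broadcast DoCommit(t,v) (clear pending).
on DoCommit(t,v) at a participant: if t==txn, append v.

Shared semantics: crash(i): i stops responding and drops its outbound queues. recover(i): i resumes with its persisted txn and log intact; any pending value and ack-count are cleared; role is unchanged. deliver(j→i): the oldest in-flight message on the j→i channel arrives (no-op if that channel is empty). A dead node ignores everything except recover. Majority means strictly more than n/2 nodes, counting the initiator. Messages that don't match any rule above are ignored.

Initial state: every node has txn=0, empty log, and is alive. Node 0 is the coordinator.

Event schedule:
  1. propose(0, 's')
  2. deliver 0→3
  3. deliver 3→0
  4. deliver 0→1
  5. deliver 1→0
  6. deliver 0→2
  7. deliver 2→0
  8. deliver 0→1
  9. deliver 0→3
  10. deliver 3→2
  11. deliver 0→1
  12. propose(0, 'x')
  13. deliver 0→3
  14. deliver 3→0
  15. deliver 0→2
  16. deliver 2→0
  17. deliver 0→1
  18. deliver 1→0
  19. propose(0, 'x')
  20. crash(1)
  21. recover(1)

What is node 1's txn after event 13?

1

[1] propose(0,'s') → N0(coor t1 [-])
[2] deliver 0→3 → N3(part t1 [-])
[3] deliver 3→0 → ∅
[4] deliver 0→1 → N1(part t1 [-])
[5] deliver 1→0 → ∅
[6] deliver 0→2 → N2(part t1 [-])
[7] deliver 2→0 → N0(coor t1 [s])
[8] deliver 0→1 → N1(part t1 [s])
[9] deliver 0→3 → N3(part t1 [s])
[10] deliver 3→2 → ∅
[11] deliver 0→1 → ∅
[12] propose(0,'x') → N0(coor t2 [s])
[13] deliver 0→3 → N3(part t2 [s])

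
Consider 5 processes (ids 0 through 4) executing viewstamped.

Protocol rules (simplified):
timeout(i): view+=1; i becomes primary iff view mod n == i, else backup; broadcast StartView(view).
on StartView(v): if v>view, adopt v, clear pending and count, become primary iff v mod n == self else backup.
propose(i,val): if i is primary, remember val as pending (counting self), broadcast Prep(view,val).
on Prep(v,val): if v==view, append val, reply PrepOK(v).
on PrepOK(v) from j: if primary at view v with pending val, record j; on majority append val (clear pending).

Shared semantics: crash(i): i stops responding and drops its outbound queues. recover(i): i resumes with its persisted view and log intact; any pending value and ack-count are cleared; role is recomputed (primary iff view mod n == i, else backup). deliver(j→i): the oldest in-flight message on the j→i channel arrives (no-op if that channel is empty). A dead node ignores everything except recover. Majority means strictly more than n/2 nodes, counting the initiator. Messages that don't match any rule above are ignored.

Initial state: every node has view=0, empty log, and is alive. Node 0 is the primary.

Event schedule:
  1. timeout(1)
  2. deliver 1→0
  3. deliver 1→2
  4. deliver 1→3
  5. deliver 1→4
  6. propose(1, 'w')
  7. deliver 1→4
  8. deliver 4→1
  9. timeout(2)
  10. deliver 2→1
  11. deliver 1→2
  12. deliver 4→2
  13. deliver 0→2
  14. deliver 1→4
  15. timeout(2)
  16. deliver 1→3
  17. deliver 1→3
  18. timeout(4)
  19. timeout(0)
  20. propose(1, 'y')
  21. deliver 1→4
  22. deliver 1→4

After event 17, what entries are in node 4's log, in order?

w

step 1 timeout(1): 1={prim,v=1,log=-}
step 2 deliver 1→0: 0={back,v=1,log=-}
step 3 deliver 1→2: 2={back,v=1,log=-}
step 4 deliver 1→3: 3={back,v=1,log=-}
step 5 deliver 1→4: 4={back,v=1,log=-}
step 6 propose(1,'w'): —
step 7 deliver 1→4: 4={back,v=1,log=w}
step 8 deliver 4→1: —
step 9 timeout(2): 2={prim,v=2,log=-}
step 10 deliver 2→1: 1={back,v=2,log=-}
step 11 deliver 1→2: —
step 12 deliver 4→2: —
step 13 deliver 0→2: —
step 14 deliver 1→4: —
step 15 timeout(2): 2={back,v=3,log=-}
step 16 deliver 1→3: 3={back,v=1,log=w}
step 17 deliver 1→3: —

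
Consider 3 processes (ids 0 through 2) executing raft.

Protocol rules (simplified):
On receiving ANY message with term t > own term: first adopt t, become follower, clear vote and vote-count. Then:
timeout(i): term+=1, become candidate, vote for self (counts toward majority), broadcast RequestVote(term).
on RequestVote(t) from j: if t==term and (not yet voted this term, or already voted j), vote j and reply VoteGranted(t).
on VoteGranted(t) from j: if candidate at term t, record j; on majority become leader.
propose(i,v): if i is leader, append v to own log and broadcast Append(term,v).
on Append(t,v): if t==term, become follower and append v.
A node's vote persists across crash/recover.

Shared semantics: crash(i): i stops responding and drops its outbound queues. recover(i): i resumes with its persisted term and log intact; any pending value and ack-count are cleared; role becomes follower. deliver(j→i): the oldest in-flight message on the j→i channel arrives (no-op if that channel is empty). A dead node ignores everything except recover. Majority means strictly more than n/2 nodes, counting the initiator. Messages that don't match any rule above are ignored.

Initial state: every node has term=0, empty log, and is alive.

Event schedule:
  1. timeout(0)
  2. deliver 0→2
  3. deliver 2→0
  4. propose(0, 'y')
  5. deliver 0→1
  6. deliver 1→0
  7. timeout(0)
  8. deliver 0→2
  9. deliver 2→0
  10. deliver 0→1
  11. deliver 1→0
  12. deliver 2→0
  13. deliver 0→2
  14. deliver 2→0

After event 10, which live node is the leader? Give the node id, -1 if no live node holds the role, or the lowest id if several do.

1. timeout(0):  <0:cand t1 ->
2. deliver 0→2:  <2:foll t1 ->
3. deliver 2→0:  <0:lead t1 ->
4. propose(0,'y'):  <0:lead t1 y>
5. deliver 0→1:  <1:foll t1 ->
6. deliver 1→0:  nop
7. timeout(0):  <0:cand t2 y>
8. deliver 0→2:  <2:foll t1 y>
9. deliver 2→0:  nop
10. deliver 0→1:  <1:foll t1 y>

-1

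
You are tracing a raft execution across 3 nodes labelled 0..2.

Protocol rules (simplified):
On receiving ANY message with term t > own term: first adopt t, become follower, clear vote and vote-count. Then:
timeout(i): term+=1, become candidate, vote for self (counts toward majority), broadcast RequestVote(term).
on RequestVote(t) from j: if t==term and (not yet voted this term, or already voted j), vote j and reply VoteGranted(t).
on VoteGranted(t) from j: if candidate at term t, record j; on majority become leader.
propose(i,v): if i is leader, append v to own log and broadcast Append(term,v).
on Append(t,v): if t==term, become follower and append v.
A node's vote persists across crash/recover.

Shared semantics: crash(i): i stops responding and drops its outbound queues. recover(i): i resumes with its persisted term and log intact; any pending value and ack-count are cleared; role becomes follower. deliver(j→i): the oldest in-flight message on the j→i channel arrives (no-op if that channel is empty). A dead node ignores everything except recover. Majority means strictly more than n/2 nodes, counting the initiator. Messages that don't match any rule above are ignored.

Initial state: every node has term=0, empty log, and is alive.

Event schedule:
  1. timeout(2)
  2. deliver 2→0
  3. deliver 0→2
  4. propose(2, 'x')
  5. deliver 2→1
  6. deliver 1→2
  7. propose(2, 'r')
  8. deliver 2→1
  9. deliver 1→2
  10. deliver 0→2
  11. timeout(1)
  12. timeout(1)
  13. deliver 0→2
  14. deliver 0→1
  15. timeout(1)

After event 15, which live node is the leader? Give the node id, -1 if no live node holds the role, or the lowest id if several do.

step 1 timeout(2): 2={cand,t=1,log=-}
step 2 deliver 2→0: 0={foll,t=1,log=-}
step 3 deliver 0→2: 2={lead,t=1,log=-}
step 4 propose(2,'x'): 2={lead,t=1,log=x}
step 5 deliver 2→1: 1={foll,t=1,log=-}
step 6 deliver 1→2: —
step 7 propose(2,'r'): 2={lead,t=1,log=x,r}
step 8 deliver 2→1: 1={foll,t=1,log=x}
step 9 deliver 1→2: —
step 10 deliver 0→2: —
step 11 timeout(1): 1={cand,t=2,log=x}
step 12 timeout(1): 1={cand,t=3,log=x}
step 13 deliver 0→2: —
step 14 deliver 0→1: —
step 15 timeout(1): 1={cand,t=4,log=x}

2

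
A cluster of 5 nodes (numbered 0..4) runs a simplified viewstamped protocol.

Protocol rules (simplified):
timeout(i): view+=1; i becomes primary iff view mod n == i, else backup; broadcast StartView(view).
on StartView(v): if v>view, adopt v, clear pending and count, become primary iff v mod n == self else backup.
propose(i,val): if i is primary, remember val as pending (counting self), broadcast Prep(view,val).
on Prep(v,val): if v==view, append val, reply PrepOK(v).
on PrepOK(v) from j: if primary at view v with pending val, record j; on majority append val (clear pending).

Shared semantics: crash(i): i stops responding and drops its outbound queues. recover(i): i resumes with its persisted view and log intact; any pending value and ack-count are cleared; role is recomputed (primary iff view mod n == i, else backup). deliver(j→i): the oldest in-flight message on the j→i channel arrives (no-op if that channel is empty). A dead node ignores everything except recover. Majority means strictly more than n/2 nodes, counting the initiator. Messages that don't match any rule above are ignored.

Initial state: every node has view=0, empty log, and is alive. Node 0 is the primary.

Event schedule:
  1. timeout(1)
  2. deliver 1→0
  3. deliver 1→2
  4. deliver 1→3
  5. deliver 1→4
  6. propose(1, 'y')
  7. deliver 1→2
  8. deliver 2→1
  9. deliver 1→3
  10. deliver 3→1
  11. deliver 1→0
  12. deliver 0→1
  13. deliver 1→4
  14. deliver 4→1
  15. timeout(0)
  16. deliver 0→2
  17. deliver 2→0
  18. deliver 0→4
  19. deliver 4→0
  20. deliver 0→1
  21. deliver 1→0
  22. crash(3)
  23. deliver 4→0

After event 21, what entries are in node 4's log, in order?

step 1 timeout(1): 1={prim,v=1,log=-}
step 2 deliver 1→0: 0={back,v=1,log=-}
step 3 deliver 1→2: 2={back,v=1,log=-}
step 4 deliver 1→3: 3={back,v=1,log=-}
step 5 deliver 1→4: 4={back,v=1,log=-}
step 6 propose(1,'y'): —
step 7 deliver 1→2: 2={back,v=1,log=y}
step 8 deliver 2→1: —
step 9 deliver 1→3: 3={back,v=1,log=y}
step 10 deliver 3→1: 1={prim,v=1,log=y}
step 11 deliver 1→0: 0={back,v=1,log=y}
step 12 deliver 0→1: —
step 13 deliver 1→4: 4={back,v=1,log=y}
step 14 deliver 4→1: —
step 15 timeout(0): 0={back,v=2,log=y}
step 16 deliver 0→2: 2={prim,v=2,log=y}
step 17 deliver 2→0: —
step 18 deliver 0→4: 4={back,v=2,log=y}
step 19 deliver 4→0: —
step 20 deliver 0→1: 1={back,v=2,log=y}
step 21 deliver 1→0: —

y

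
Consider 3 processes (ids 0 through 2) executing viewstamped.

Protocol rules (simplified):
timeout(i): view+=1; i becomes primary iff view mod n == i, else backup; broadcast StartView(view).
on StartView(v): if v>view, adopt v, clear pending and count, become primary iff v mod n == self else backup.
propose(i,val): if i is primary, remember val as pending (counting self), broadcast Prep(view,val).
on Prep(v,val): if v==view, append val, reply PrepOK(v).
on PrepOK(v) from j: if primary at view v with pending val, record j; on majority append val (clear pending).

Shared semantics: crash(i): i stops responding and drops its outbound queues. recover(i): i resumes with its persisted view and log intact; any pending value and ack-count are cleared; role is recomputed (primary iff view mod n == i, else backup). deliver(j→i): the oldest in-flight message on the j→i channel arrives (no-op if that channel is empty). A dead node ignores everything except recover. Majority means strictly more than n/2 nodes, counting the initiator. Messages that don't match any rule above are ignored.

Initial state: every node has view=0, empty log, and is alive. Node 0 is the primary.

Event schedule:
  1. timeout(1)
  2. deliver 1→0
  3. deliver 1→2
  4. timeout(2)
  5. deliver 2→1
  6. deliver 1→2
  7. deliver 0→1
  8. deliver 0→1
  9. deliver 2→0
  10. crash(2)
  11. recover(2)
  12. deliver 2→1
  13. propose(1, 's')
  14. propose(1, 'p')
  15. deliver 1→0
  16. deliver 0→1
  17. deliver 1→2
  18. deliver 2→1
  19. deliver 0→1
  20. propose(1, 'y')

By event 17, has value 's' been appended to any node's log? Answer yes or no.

no

[1] timeout(1) → N1(prim v1 [-])
[2] deliver 1→0 → N0(back v1 [-])
[3] deliver 1→2 → N2(back v1 [-])
[4] timeout(2) → N2(prim v2 [-])
[5] deliver 2→1 → N1(back v2 [-])
[6] deliver 1→2 → ∅
[7] deliver 0→1 → ∅
[8] deliver 0→1 → ∅
[9] deliver 2→0 → N0(back v2 [-])
[10] crash(2) → N2(✗prim v2 [-])
[11] recover(2) → N2(prim v2 [-])
[12] deliver 2→1 → ∅
[13] propose(1,'s') → ∅
[14] propose(1,'p') → ∅
[15] deliver 1→0 → ∅
[16] deliver 0→1 → ∅
[17] deliver 1→2 → ∅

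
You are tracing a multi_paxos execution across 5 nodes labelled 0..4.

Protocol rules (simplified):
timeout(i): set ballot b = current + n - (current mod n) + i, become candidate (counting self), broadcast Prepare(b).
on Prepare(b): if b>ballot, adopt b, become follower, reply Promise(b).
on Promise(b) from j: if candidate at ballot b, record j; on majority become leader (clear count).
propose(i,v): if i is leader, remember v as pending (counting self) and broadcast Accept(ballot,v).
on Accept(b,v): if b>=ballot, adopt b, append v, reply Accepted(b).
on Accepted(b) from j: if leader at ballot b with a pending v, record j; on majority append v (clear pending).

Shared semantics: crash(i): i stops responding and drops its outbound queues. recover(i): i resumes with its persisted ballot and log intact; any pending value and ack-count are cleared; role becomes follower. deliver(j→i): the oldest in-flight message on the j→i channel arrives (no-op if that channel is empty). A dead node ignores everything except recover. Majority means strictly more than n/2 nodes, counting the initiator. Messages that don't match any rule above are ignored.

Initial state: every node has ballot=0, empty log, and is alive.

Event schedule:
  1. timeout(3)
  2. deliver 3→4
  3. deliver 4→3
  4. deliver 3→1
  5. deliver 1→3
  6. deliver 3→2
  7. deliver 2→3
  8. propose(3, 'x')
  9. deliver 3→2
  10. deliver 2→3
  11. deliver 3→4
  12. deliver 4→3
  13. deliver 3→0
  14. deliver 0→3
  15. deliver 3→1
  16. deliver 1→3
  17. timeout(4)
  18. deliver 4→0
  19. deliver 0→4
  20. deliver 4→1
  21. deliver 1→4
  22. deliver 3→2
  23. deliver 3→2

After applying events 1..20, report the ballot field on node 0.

14

1. timeout(3):  <3:cand b8 ->
2. deliver 3→4:  <4:foll b8 ->
3. deliver 4→3:  nop
4. deliver 3→1:  <1:foll b8 ->
5. deliver 1→3:  <3:lead b8 ->
6. deliver 3→2:  <2:foll b8 ->
7. deliver 2→3:  nop
8. propose(3,'x'):  nop
9. deliver 3→2:  <2:foll b8 x>
10. deliver 2→3:  nop
11. deliver 3→4:  <4:foll b8 x>
12. deliver 4→3:  <3:lead b8 x>
13. deliver 3→0:  <0:foll b8 ->
14. deliver 0→3:  nop
15. deliver 3→1:  <1:foll b8 x>
16. deliver 1→3:  nop
17. timeout(4):  <4:cand b14 x>
18. deliver 4→0:  <0:foll b14 ->
19. deliver 0→4:  nop
20. deliver 4→1:  <1:foll b14 x>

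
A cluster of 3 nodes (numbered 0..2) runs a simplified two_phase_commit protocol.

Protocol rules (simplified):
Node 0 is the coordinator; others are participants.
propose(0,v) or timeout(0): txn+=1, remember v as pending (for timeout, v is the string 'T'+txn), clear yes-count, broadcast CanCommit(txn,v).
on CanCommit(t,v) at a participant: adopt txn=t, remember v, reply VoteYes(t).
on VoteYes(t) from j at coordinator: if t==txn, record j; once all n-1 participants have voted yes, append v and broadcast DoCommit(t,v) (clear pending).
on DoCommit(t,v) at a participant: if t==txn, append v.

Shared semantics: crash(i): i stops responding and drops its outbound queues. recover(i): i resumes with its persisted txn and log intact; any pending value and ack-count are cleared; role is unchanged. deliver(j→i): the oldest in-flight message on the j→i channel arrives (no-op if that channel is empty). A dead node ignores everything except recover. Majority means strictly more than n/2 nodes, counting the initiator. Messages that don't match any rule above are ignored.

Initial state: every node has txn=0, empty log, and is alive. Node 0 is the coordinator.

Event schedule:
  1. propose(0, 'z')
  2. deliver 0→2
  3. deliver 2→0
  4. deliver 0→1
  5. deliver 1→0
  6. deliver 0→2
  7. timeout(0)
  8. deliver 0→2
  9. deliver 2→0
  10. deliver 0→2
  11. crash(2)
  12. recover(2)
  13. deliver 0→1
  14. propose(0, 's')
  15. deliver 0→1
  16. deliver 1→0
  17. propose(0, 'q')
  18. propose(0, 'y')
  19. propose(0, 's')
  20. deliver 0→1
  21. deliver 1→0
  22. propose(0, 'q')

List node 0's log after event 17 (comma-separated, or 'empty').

z

step 1 propose(0,'z'): 0={coor,t=1,log=-}
step 2 deliver 0→2: 2={part,t=1,log=-}
step 3 deliver 2→0: —
step 4 deliver 0→1: 1={part,t=1,log=-}
step 5 deliver 1→0: 0={coor,t=1,log=z}
step 6 deliver 0→2: 2={part,t=1,log=z}
step 7 timeout(0): 0={coor,t=2,log=z}
step 8 deliver 0→2: 2={part,t=2,log=z}
step 9 deliver 2→0: —
step 10 deliver 0→2: —
step 11 crash(2): 2={✗part,t=2,log=z}
step 12 recover(2): 2={part,t=2,log=z}
step 13 deliver 0→1: 1={part,t=1,log=z}
step 14 propose(0,'s'): 0={coor,t=3,log=z}
step 15 deliver 0→1: 1={part,t=2,log=z}
step 16 deliver 1→0: —
step 17 propose(0,'q'): 0={coor,t=4,log=z}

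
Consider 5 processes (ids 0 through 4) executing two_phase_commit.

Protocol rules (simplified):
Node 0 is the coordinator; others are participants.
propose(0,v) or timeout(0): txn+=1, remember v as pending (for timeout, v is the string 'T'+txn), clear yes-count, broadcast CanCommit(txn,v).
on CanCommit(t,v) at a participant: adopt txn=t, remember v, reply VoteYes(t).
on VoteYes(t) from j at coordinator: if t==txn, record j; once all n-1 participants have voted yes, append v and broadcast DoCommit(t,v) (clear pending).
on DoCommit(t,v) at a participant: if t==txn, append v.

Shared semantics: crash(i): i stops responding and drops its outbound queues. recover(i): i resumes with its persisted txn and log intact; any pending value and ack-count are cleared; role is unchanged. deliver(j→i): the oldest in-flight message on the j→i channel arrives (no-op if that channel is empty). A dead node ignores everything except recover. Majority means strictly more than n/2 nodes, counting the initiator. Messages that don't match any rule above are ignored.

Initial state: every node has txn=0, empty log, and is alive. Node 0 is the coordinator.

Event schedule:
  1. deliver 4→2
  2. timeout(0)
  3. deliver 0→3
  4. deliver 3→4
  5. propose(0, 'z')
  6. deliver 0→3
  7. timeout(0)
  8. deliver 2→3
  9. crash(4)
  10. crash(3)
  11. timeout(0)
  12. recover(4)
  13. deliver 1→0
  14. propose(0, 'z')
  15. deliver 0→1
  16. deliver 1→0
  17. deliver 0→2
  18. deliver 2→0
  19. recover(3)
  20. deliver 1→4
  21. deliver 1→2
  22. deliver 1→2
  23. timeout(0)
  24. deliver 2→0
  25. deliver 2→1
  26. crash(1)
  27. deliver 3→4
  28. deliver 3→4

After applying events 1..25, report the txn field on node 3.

step 1 deliver 4→2: —
step 2 timeout(0): 0={coor,t=1,log=-}
step 3 deliver 0→3: 3={part,t=1,log=-}
step 4 deliver 3→4: —
step 5 propose(0,'z'): 0={coor,t=2,log=-}
step 6 deliver 0→3: 3={part,t=2,log=-}
step 7 timeout(0): 0={coor,t=3,log=-}
step 8 deliver 2→3: —
step 9 crash(4): 4={✗part,t=0,log=-}
step 10 crash(3): 3={✗part,t=2,log=-}
step 11 timeout(0): 0={coor,t=4,log=-}
step 12 recover(4): 4={part,t=0,log=-}
step 13 deliver 1→0: —
step 14 propose(0,'z'): 0={coor,t=5,log=-}
step 15 deliver 0→1: 1={part,t=1,log=-}
step 16 deliver 1→0: —
step 17 deliver 0→2: 2={part,t=1,log=-}
step 18 deliver 2→0: —
step 19 recover(3): 3={part,t=2,log=-}
step 20 deliver 1→4: —
step 21 deliver 1→2: —
step 22 deliver 1→2: —
step 23 timeout(0): 0={coor,t=6,log=-}
step 24 deliver 2→0: —
step 25 deliver 2→1: —

2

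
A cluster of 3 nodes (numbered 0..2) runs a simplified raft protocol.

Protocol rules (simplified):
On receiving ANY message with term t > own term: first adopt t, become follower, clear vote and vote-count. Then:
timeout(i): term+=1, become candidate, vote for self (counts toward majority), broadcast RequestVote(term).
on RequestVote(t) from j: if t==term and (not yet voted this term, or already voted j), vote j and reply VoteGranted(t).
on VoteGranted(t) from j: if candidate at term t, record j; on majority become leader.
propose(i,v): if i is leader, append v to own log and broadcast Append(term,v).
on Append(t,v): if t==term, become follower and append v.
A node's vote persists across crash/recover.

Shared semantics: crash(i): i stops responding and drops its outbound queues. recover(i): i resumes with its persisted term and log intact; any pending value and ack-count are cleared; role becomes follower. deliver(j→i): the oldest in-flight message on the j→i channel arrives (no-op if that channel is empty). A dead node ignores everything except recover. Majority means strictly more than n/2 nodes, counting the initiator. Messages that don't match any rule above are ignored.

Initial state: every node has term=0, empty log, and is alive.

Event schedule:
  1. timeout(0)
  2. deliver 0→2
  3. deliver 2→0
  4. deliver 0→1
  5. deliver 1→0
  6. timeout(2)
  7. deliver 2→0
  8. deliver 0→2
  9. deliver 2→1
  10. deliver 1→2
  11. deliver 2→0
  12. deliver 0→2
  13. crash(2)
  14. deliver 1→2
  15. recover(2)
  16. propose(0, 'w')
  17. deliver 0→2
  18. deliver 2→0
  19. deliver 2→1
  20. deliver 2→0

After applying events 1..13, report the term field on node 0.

2

e1 timeout(0): 0[cand,t=1,-]
e2 deliver 0→2: 2[foll,t=1,-]
e3 deliver 2→0: 0[lead,t=1,-]
e4 deliver 0→1: 1[foll,t=1,-]
e5 deliver 1→0: ·
e6 timeout(2): 2[cand,t=2,-]
e7 deliver 2→0: 0[foll,t=2,-]
e8 deliver 0→2: 2[lead,t=2,-]
e9 deliver 2→1: 1[foll,t=2,-]
e10 deliver 1→2: ·
e11 deliver 2→0: ·
e12 deliver 0→2: ·
e13 crash(2): 2[✗lead,t=2,-]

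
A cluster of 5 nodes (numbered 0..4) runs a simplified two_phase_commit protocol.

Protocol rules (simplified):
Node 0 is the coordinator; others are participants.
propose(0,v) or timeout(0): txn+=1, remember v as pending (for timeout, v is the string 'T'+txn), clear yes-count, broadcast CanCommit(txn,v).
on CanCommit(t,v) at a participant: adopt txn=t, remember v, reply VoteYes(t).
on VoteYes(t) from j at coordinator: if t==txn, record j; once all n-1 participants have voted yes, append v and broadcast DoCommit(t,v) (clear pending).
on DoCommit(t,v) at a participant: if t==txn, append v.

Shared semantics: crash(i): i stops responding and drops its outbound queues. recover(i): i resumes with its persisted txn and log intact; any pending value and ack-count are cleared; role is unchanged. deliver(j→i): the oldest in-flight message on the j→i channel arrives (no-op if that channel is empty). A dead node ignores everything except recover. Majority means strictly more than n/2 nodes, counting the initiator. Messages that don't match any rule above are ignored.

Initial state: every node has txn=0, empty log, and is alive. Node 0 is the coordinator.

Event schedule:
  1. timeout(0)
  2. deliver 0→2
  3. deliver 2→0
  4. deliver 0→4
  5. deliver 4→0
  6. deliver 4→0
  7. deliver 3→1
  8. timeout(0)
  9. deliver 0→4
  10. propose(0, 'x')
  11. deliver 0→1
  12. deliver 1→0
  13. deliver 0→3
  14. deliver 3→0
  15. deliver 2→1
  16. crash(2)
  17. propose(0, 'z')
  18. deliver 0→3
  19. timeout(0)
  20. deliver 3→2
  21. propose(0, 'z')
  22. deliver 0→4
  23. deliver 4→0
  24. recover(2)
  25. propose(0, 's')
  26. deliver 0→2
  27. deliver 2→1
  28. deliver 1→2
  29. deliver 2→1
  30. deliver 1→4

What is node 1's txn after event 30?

1

after 1 — timeout(0): n0:coor/t1/[-]
after 2 — deliver 0→2: n2:part/t1/[-]
after 3 — deliver 2→0: ·
after 4 — deliver 0→4: n4:part/t1/[-]
after 5 — deliver 4→0: ·
after 6 — deliver 4→0: ·
after 7 — deliver 3→1: ·
after 8 — timeout(0): n0:coor/t2/[-]
after 9 — deliver 0→4: n4:part/t2/[-]
after 10 — propose(0,'x'): n0:coor/t3/[-]
after 11 — deliver 0→1: n1:part/t1/[-]
after 12 — deliver 1→0: ·
after 13 — deliver 0→3: n3:part/t1/[-]
after 14 — deliver 3→0: ·
after 15 — deliver 2→1: ·
after 16 — crash(2): n2:✗part/t1/[-]
after 17 — propose(0,'z'): n0:coor/t4/[-]
after 18 — deliver 0→3: n3:part/t2/[-]
after 19 — timeout(0): n0:coor/t5/[-]
after 20 — deliver 3→2: ·
after 21 — propose(0,'z'): n0:coor/t6/[-]
after 22 — deliver 0→4: n4:part/t3/[-]
after 23 — deliver 4→0: ·
after 24 — recover(2): n2:part/t1/[-]
after 25 — propose(0,'s'): n0:coor/t7/[-]
after 26 — deliver 0→2: n2:part/t2/[-]
after 27 — deliver 2→1: ·
after 28 — deliver 1→2: ·
after 29 — deliver 2→1: ·
after 30 — deliver 1→4: ·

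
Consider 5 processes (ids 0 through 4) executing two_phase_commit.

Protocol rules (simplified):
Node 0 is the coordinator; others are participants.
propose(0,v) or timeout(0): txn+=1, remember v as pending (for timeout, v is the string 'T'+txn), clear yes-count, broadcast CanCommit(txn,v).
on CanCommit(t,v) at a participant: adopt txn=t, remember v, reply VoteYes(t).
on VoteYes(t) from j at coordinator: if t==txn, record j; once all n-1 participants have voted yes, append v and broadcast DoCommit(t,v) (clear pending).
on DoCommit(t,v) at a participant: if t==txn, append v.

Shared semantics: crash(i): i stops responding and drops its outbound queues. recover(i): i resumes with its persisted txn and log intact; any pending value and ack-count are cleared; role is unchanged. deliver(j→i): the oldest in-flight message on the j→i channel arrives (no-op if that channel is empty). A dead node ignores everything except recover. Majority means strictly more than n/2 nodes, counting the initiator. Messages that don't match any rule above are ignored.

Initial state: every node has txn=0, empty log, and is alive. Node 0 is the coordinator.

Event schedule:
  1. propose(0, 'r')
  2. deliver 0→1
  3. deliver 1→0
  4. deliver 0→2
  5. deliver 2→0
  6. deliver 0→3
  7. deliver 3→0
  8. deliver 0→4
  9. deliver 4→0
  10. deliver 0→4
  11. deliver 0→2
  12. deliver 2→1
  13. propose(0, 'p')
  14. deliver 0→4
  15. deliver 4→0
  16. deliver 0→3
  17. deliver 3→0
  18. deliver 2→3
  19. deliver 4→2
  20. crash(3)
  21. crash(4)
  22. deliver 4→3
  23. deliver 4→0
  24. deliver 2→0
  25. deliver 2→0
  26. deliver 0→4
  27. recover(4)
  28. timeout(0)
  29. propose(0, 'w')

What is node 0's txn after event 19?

1. propose(0,'r'):  <0:coor t1 ->
2. deliver 0→1:  <1:part t1 ->
3. deliver 1→0:  nop
4. deliver 0→2:  <2:part t1 ->
5. deliver 2→0:  nop
6. deliver 0→3:  <3:part t1 ->
7. deliver 3→0:  nop
8. deliver 0→4:  <4:part t1 ->
9. deliver 4→0:  <0:coor t1 r>
10. deliver 0→4:  <4:part t1 r>
11. deliver 0→2:  <2:part t1 r>
12. deliver 2→1:  nop
13. propose(0,'p'):  <0:coor t2 r>
14. deliver 0→4:  <4:part t2 r>
15. deliver 4→0:  nop
16. deliver 0→3:  <3:part t1 r>
17. deliver 3→0:  nop
18. deliver 2→3:  nop
19. deliver 4→2:  nop

2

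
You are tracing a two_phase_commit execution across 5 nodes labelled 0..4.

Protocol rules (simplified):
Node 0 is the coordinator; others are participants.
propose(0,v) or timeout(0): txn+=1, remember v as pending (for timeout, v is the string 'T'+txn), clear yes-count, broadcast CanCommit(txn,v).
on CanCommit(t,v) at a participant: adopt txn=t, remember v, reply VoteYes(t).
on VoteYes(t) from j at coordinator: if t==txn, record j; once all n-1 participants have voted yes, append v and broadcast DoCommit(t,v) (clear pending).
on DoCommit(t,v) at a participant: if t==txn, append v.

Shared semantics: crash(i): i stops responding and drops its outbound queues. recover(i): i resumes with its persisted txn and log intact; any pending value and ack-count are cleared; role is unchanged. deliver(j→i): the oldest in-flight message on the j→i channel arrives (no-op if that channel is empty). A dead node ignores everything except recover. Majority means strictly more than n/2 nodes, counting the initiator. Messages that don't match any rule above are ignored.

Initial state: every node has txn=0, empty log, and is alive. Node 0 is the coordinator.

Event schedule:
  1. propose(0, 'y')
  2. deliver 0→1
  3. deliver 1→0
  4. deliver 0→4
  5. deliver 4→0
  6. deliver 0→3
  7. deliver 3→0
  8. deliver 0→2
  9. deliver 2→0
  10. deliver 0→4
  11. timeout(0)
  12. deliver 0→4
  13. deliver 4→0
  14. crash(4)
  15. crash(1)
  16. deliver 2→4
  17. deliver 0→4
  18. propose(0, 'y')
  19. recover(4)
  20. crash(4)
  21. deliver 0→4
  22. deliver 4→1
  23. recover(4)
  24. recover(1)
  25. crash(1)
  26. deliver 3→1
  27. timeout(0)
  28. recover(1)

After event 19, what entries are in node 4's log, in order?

after 1 — propose(0,'y'): n0:coor/t1/[-]
after 2 — deliver 0→1: n1:part/t1/[-]
after 3 — deliver 1→0: ·
after 4 — deliver 0→4: n4:part/t1/[-]
after 5 — deliver 4→0: ·
after 6 — deliver 0→3: n3:part/t1/[-]
after 7 — deliver 3→0: ·
after 8 — deliver 0→2: n2:part/t1/[-]
after 9 — deliver 2→0: n0:coor/t1/[y]
after 10 — deliver 0→4: n4:part/t1/[y]
after 11 — timeout(0): n0:coor/t2/[y]
after 12 — deliver 0→4: n4:part/t2/[y]
after 13 — deliver 4→0: ·
after 14 — crash(4): n4:✗part/t2/[y]
after 15 — crash(1): n1:✗part/t1/[-]
after 16 — deliver 2→4: ·
after 17 — deliver 0→4: ·
after 18 — propose(0,'y'): n0:coor/t3/[y]
after 19 — recover(4): n4:part/t2/[y]

y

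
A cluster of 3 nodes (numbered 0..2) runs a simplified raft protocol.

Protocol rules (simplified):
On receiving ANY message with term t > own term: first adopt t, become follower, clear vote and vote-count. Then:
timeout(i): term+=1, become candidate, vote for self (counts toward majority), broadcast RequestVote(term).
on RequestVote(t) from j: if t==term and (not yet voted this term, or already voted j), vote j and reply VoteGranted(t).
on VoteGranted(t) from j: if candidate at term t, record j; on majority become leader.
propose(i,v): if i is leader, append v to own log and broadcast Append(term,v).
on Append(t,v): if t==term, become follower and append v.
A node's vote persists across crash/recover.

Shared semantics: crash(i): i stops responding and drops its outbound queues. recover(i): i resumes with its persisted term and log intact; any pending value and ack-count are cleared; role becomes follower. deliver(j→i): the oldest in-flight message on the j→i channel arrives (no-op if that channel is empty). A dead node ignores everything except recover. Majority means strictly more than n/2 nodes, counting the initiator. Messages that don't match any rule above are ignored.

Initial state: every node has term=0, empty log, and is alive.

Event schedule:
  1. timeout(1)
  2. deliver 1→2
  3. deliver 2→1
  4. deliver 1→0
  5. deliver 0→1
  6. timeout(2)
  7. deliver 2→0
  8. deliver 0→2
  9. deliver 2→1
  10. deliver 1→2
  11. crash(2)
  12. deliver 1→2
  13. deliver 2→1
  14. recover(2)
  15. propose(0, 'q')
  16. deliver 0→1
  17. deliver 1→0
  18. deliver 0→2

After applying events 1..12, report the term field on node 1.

2

1. timeout(1):  <1:cand t1 ->
2. deliver 1→2:  <2:foll t1 ->
3. deliver 2→1:  <1:lead t1 ->
4. deliver 1→0:  <0:foll t1 ->
5. deliver 0→1:  nop
6. timeout(2):  <2:cand t2 ->
7. deliver 2→0:  <0:foll t2 ->
8. deliver 0→2:  <2:lead t2 ->
9. deliver 2→1:  <1:foll t2 ->
10. deliver 1→2:  nop
11. crash(2):  <2:✗lead t2 ->
12. deliver 1→2:  nop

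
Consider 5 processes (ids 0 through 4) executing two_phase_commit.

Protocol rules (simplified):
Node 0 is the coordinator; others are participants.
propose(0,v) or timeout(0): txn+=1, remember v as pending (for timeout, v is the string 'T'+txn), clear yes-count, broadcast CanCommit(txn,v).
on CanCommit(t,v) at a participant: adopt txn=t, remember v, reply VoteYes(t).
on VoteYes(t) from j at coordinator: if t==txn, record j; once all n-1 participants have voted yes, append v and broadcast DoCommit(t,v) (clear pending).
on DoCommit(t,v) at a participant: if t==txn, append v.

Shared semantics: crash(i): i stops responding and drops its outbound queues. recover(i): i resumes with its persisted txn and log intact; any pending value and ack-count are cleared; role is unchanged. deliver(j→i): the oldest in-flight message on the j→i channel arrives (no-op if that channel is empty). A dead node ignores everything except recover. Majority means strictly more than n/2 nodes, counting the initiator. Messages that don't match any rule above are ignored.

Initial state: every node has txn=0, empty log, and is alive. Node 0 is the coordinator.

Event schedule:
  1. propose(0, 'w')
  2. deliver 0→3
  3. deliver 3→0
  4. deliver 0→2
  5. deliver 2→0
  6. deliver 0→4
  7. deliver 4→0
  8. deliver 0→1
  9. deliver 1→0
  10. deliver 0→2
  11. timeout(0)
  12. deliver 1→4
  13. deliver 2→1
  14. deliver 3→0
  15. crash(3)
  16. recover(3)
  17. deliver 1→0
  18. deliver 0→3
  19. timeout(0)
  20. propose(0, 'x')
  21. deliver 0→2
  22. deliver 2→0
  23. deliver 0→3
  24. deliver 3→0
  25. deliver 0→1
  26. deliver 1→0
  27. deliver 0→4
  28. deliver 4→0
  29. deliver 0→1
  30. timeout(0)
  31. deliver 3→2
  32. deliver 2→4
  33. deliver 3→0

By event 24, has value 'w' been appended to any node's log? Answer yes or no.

after 1 — propose(0,'w'): n0:coor/t1/[-]
after 2 — deliver 0→3: n3:part/t1/[-]
after 3 — deliver 3→0: ·
after 4 — deliver 0→2: n2:part/t1/[-]
after 5 — deliver 2→0: ·
after 6 — deliver 0→4: n4:part/t1/[-]
after 7 — deliver 4→0: ·
after 8 — deliver 0→1: n1:part/t1/[-]
after 9 — deliver 1→0: n0:coor/t1/[w]
after 10 — deliver 0→2: n2:part/t1/[w]
after 11 — timeout(0): n0:coor/t2/[w]
after 12 — deliver 1→4: ·
after 13 — deliver 2→1: ·
after 14 — deliver 3→0: ·
after 15 — crash(3): n3:✗part/t1/[-]
after 16 — recover(3): n3:part/t1/[-]
after 17 — deliver 1→0: ·
after 18 — deliver 0→3: n3:part/t1/[w]
after 19 — timeout(0): n0:coor/t3/[w]
after 20 — propose(0,'x'): n0:coor/t4/[w]
after 21 — deliver 0→2: n2:part/t2/[w]
after 22 — deliver 2→0: ·
after 23 — deliver 0→3: n3:part/t2/[w]
after 24 — deliver 3→0: ·

yes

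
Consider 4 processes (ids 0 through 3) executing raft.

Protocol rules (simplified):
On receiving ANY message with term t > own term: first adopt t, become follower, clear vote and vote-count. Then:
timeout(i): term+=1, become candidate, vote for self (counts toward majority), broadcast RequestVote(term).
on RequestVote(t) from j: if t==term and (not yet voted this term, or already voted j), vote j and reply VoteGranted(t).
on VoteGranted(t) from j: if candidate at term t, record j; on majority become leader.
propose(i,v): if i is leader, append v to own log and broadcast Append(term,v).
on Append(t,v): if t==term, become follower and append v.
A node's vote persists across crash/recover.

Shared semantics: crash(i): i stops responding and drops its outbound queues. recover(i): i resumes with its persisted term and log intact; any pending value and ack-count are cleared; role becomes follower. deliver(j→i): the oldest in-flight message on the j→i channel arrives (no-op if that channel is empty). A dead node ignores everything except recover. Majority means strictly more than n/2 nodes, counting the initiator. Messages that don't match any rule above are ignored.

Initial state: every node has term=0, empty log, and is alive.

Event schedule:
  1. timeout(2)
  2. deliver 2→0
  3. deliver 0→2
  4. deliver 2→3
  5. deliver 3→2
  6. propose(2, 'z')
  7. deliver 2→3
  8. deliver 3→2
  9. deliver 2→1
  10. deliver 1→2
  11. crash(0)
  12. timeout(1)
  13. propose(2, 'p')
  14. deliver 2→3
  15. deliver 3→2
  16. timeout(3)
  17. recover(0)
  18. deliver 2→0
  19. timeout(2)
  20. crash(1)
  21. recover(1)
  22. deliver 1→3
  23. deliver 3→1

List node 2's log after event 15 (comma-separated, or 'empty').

[1] timeout(2) → N2(cand t1 [-])
[2] deliver 2→0 → N0(foll t1 [-])
[3] deliver 0→2 → ∅
[4] deliver 2→3 → N3(foll t1 [-])
[5] deliver 3→2 → N2(lead t1 [-])
[6] propose(2,'z') → N2(lead t1 [z])
[7] deliver 2→3 → N3(foll t1 [z])
[8] deliver 3→2 → ∅
[9] deliver 2→1 → N1(foll t1 [-])
[10] deliver 1→2 → ∅
[11] crash(0) → N0(✗foll t1 [-])
[12] timeout(1) → N1(cand t2 [-])
[13] propose(2,'p') → N2(lead t1 [z,p])
[14] deliver 2→3 → N3(foll t1 [z,p])
[15] deliver 3→2 → ∅

z,p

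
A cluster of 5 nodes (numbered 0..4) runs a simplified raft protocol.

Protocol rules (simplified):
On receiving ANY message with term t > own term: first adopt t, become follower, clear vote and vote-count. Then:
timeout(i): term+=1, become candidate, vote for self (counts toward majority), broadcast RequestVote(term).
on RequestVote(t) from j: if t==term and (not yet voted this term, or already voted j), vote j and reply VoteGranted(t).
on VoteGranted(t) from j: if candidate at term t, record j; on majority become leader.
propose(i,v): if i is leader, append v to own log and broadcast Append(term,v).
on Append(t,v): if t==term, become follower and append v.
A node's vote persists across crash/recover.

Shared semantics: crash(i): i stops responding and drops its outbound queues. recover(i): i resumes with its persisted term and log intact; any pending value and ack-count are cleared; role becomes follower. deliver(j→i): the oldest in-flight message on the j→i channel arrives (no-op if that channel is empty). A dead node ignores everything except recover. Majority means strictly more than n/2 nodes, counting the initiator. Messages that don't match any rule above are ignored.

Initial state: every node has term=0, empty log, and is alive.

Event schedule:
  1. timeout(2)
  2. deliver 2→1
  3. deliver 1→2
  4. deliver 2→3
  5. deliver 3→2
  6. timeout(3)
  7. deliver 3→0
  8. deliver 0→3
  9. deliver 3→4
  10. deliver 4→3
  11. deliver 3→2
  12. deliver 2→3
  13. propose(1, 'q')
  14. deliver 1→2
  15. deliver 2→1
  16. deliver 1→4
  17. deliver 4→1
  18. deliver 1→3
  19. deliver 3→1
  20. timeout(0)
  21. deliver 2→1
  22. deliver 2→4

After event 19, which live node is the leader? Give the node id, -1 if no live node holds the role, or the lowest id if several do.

after 1 — timeout(2): n2:cand/t1/[-]
after 2 — deliver 2→1: n1:foll/t1/[-]
after 3 — deliver 1→2: ·
after 4 — deliver 2→3: n3:foll/t1/[-]
after 5 — deliver 3→2: n2:lead/t1/[-]
after 6 — timeout(3): n3:cand/t2/[-]
after 7 — deliver 3→0: n0:foll/t2/[-]
after 8 — deliver 0→3: ·
after 9 — deliver 3→4: n4:foll/t2/[-]
after 10 — deliver 4→3: n3:lead/t2/[-]
after 11 — deliver 3→2: n2:foll/t2/[-]
after 12 — deliver 2→3: ·
after 13 — propose(1,'q'): ·
after 14 — deliver 1→2: ·
after 15 — deliver 2→1: ·
after 16 — deliver 1→4: ·
after 17 — deliver 4→1: ·
after 18 — deliver 1→3: ·
after 19 — deliver 3→1: n1:foll/t2/[-]

3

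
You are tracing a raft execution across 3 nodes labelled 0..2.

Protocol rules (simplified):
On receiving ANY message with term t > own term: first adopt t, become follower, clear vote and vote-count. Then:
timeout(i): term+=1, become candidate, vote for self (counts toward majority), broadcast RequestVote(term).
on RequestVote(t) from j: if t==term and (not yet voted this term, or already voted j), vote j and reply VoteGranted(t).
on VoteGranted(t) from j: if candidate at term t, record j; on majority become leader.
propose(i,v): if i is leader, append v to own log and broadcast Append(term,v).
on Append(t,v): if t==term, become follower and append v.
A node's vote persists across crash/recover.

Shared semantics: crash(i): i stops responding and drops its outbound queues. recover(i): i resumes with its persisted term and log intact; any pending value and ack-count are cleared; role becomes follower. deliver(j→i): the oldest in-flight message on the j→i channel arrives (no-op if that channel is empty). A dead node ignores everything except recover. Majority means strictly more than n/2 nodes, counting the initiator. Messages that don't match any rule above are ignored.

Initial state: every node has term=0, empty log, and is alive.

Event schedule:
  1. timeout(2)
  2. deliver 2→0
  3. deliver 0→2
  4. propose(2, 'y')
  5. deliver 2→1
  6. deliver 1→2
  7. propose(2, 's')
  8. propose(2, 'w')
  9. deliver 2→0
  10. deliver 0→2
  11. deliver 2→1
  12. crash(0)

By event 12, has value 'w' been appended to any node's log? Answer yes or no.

1. timeout(2):  <2:cand t1 ->
2. deliver 2→0:  <0:foll t1 ->
3. deliver 0→2:  <2:lead t1 ->
4. propose(2,'y'):  <2:lead t1 y>
5. deliver 2→1:  <1:foll t1 ->
6. deliver 1→2:  nop
7. propose(2,'s'):  <2:lead t1 y,s>
8. propose(2,'w'):  <2:lead t1 y,s,w>
9. deliver 2→0:  <0:foll t1 y>
10. deliver 0→2:  nop
11. deliver 2→1:  <1:foll t1 y>
12. crash(0):  <0:✗foll t1 y>

yes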